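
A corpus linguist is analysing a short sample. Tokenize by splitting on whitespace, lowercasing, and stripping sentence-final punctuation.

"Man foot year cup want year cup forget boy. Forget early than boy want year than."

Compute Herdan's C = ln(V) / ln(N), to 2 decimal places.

0.79

N = 16, V = 9.
ln(V) = 2.197225, ln(N) = 2.772589
C = 2.197225 / 2.772589 = 0.79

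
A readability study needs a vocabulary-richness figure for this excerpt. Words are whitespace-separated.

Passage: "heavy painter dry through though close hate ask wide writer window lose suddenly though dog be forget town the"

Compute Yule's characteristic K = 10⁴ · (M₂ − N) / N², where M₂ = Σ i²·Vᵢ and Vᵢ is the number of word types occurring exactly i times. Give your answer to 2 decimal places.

Frequencies: though:2, heavy:1, painter:1, dry:1, through:1, close:1, hate:1, ask:1, wide:1, writer:1, window:1, lose:1, suddenly:1, dog:1, be:1, forget:1, town:1, the:1
N = 19. Frequency spectrum: V_1=17, V_2=1
M₂ = 1²·17 + 2²·1 = 21
K = 10000 × (21 − 19) / 19² = 55.40

55.40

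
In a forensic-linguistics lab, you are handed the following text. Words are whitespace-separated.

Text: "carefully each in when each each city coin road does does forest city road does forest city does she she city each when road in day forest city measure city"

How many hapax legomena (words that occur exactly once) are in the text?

4

Frequencies: city:6, each:4, does:4, road:3, forest:3, in:2, when:2, she:2, carefully:1, coin:1, day:1, measure:1
Hapax (freq=1): carefully, coin, day, measure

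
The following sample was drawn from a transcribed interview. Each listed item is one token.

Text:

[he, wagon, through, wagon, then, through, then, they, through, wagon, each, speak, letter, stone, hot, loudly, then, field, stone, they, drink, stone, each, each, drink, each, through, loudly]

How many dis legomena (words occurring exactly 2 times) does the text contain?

3

Frequencies: through:4, each:4, wagon:3, then:3, stone:3, they:2, loudly:2, drink:2, he:1, speak:1, letter:1, hot:1, field:1
Words with frequency 2: drink, loudly, they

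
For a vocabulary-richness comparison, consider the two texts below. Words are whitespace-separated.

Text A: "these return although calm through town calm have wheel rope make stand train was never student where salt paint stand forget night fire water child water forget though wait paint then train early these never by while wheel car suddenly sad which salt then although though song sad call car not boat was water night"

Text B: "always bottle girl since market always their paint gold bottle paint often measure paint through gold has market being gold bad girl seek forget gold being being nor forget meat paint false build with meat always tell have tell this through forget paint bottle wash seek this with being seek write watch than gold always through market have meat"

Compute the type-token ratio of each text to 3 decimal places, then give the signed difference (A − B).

0.198

TTR(A) = 37/55 = 0.673
TTR(B) = 28/59 = 0.475
Difference = 0.673 − 0.475 = 0.198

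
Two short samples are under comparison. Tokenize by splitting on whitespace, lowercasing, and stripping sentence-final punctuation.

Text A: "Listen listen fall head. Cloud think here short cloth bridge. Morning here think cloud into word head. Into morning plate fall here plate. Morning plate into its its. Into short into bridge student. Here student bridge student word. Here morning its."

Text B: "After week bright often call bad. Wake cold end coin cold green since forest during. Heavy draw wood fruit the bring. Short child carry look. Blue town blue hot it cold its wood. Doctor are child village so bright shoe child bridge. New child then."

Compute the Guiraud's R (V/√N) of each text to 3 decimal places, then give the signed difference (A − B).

-3.173

A: V=15, N=41, R=2.343
B: V=37, N=45, R=5.516
Difference = 2.343 − 5.516 = -3.173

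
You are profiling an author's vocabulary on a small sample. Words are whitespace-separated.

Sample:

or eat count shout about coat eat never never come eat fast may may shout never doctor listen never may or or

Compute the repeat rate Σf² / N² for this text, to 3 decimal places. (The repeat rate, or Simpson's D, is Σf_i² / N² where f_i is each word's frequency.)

0.112

Frequencies: never:4, or:3, eat:3, may:3, shout:2, count:1, about:1, coat:1, come:1, fast:1, doctor:1, listen:1
Σf² = 54; N² = 484
Repeat rate = 54 / 484 = 0.112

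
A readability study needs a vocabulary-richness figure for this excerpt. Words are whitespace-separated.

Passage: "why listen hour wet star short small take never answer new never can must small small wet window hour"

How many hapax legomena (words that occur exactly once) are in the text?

Frequencies: small:3, hour:2, wet:2, never:2, why:1, listen:1, star:1, short:1, take:1, answer:1, new:1, can:1, must:1, window:1
Hapax (freq=1): answer, can, listen, must, new, short, star, take, why, window

10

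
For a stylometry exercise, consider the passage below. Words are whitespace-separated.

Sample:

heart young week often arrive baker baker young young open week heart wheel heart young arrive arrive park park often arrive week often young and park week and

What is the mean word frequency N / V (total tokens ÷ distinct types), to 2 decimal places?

2.80

N = 28 tokens, V = 10 types.
Mean frequency = N / V = 28 / 10 = 2.80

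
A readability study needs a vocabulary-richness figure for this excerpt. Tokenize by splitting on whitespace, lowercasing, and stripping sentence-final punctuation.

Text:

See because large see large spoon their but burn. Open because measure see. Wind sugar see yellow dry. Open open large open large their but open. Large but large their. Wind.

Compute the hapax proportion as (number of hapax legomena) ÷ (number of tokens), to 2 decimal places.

0.19

Frequencies: large:6, open:5, see:4, their:3, but:3, because:2, wind:2, spoon:1, burn:1, measure:1, sugar:1, yellow:1, dry:1
Hapax count = 6; token count = 31.
Ratio = 6 / 31 = 0.19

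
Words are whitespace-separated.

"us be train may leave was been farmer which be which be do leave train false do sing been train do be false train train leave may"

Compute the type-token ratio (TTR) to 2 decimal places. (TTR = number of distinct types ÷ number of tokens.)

0.44

N = 27 tokens, V = 12 types.
TTR = V / N = 12 / 27 = 0.44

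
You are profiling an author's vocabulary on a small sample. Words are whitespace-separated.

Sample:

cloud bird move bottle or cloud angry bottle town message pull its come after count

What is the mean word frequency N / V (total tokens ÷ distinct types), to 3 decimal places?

N = 15 tokens, V = 13 types.
Mean frequency = N / V = 15 / 13 = 1.154

1.154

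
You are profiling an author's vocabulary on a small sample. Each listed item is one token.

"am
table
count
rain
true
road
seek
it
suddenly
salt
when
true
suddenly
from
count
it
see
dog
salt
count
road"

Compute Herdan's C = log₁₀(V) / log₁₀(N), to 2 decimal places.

N = 21, V = 14.
log₁₀(V) = 1.146128, log₁₀(N) = 1.322219
C = 1.146128 / 1.322219 = 0.87

0.87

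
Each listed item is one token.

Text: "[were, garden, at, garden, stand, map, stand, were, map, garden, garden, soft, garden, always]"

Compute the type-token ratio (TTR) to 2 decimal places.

N = 14 tokens, V = 7 types.
TTR = V / N = 7 / 14 = 0.50

0.50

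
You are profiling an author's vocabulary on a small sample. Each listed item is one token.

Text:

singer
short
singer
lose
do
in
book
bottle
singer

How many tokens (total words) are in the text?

9

Tokens: singer, short, singer, lose, do, in, book, bottle, singer
N = 9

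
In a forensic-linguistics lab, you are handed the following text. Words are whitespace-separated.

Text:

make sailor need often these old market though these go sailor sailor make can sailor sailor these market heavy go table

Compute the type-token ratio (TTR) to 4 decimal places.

0.5714

N = 21 tokens, V = 12 types.
TTR = V / N = 12 / 21 = 0.5714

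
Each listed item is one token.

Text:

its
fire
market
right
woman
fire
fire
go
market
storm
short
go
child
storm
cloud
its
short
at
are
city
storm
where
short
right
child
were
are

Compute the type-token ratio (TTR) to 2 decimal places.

0.56

N = 27 tokens, V = 15 types.
TTR = V / N = 15 / 27 = 0.56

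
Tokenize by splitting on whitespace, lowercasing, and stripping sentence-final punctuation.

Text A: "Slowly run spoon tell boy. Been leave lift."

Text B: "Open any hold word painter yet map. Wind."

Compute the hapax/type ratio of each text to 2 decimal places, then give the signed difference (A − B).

0.00

A: hapax=8, V=8, ratio=1.00
B: hapax=8, V=8, ratio=1.00
Difference = 1.00 − 1.00 = 0.00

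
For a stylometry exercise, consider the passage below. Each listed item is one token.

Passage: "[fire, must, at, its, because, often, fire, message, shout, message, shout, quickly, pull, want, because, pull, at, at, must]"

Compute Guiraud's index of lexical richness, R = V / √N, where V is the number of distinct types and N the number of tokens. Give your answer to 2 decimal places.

2.52

N = 19, V = 11.
√N = 4.358899
R = 11 / 4.358899 = 2.52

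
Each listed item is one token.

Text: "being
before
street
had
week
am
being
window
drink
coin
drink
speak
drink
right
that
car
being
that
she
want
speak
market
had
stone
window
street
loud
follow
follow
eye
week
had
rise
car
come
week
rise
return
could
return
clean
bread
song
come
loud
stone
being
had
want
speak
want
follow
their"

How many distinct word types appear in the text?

28

Distinct types: {am, before, being, bread, car, clean, coin, come, could, drink, eye, follow, had, loud, market, return, right, rise, she, song, speak, stone, street, that, their, want, week, window}
V = 28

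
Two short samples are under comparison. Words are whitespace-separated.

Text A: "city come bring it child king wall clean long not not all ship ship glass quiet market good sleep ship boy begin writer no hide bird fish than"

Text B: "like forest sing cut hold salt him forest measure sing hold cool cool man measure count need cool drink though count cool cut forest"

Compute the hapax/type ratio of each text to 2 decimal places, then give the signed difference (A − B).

A: hapax=23, V=25, ratio=0.92
B: hapax=7, V=14, ratio=0.50
Difference = 0.92 − 0.50 = 0.42

0.42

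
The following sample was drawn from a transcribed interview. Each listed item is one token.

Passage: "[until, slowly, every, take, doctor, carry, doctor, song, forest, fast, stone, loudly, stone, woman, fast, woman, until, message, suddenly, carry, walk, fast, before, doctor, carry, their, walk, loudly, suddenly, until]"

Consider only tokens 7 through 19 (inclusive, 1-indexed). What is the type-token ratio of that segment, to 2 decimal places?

Segment tokens 7–19: doctor, song, forest, fast, stone, loudly, stone, woman, fast, woman, until, message, suddenly
Segment N = 13, segment V = 10.
TTR = 10 / 13 = 0.77

0.77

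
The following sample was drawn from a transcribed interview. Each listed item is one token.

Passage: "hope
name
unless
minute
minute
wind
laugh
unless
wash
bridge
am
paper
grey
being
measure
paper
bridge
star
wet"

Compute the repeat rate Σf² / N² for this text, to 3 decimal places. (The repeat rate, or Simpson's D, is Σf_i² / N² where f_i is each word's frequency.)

0.075

Frequencies: unless:2, minute:2, bridge:2, paper:2, hope:1, name:1, wind:1, laugh:1, wash:1, am:1, grey:1, being:1, measure:1, star:1, wet:1
Σf² = 27; N² = 361
Repeat rate = 27 / 361 = 0.075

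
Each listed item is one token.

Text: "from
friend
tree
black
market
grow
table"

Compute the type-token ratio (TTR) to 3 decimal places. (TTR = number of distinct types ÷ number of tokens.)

1.000

N = 7 tokens, V = 7 types.
TTR = V / N = 7 / 7 = 1.000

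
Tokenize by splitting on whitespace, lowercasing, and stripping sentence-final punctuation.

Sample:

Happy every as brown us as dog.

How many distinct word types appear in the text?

6

Distinct types: {as, brown, dog, every, happy, us}
V = 6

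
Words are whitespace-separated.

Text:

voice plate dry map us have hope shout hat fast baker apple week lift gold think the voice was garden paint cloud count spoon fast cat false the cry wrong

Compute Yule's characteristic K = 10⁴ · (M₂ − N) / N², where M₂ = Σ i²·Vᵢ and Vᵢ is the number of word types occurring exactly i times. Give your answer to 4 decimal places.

66.6667

Frequencies: voice:2, fast:2, the:2, plate:1, dry:1, map:1, us:1, have:1, hope:1, shout:1, hat:1, baker:1, apple:1, week:1, lift:1, gold:1, think:1, was:1, garden:1, paint:1, … (7 more, each freq 1)
N = 30. Frequency spectrum: V_1=24, V_2=3
M₂ = 1²·24 + 2²·3 = 36
K = 10000 × (36 − 30) / 30² = 66.6667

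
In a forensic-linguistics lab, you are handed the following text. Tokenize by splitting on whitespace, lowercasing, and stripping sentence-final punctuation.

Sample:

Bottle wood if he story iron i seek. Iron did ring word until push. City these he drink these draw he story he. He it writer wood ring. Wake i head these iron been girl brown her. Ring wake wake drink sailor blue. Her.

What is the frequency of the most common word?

5

Frequencies: he:5, iron:3, ring:3, these:3, wake:3, wood:2, story:2, i:2, drink:2, her:2, bottle:1, if:1, seek:1, did:1, word:1, until:1, push:1, city:1, draw:1, it:1, … (7 more, each freq 1)
Most common: 'he' with frequency 5.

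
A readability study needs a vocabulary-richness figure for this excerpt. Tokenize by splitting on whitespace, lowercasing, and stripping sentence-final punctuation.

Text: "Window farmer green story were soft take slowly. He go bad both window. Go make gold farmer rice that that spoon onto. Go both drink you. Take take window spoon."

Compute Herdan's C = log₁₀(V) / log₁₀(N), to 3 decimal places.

N = 30, V = 20.
log₁₀(V) = 1.301030, log₁₀(N) = 1.477121
C = 1.301030 / 1.477121 = 0.881

0.881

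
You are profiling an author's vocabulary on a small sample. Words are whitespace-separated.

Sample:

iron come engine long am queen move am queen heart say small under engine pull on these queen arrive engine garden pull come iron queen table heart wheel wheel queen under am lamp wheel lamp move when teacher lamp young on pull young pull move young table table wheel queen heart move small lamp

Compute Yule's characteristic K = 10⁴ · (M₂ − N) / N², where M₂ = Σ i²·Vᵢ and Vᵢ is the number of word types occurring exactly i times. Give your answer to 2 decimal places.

Frequencies: queen:6, move:4, pull:4, wheel:4, lamp:4, engine:3, am:3, heart:3, table:3, young:3, iron:2, come:2, small:2, under:2, on:2, long:1, say:1, these:1, arrive:1, garden:1, … (2 more, each freq 1)
N = 54. Frequency spectrum: V_1=7, V_2=5, V_3=5, V_4=4, V_6=1
M₂ = 1²·7 + 2²·5 + 3²·5 + 4²·4 + 6²·1 = 172
K = 10000 × (172 − 54) / 54² = 404.66

404.66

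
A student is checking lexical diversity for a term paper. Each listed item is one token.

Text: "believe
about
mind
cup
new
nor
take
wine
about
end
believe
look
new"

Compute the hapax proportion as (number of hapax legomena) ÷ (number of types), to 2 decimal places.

0.70

Frequencies: believe:2, about:2, new:2, mind:1, cup:1, nor:1, take:1, wine:1, end:1, look:1
Hapax count = 7; type count = 10.
Ratio = 7 / 10 = 0.70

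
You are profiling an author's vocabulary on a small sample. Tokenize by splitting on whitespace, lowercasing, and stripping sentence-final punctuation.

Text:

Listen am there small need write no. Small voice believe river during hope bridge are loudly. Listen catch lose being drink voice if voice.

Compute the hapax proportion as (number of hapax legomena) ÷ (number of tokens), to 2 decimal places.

Frequencies: voice:3, listen:2, small:2, am:1, there:1, need:1, write:1, no:1, believe:1, river:1, during:1, hope:1, bridge:1, are:1, loudly:1, catch:1, lose:1, being:1, drink:1, if:1
Hapax count = 17; token count = 24.
Ratio = 17 / 24 = 0.71

0.71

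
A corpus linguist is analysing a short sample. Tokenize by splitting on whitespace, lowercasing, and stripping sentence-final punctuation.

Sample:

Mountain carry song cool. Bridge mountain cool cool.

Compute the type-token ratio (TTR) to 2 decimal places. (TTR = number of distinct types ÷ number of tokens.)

N = 8 tokens, V = 5 types.
TTR = V / N = 5 / 8 = 0.63

0.63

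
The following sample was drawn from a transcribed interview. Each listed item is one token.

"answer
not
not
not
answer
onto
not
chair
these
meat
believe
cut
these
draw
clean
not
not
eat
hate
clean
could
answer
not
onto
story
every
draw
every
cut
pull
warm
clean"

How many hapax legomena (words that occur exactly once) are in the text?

9

Frequencies: not:7, answer:3, clean:3, onto:2, these:2, cut:2, draw:2, every:2, chair:1, meat:1, believe:1, eat:1, hate:1, could:1, story:1, pull:1, warm:1
Hapax (freq=1): believe, chair, could, eat, hate, meat, pull, story, warm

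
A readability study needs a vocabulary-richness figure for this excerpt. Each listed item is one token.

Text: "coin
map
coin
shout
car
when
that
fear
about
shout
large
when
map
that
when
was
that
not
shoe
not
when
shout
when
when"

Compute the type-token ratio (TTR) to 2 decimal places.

0.50

N = 24 tokens, V = 12 types.
TTR = V / N = 12 / 24 = 0.50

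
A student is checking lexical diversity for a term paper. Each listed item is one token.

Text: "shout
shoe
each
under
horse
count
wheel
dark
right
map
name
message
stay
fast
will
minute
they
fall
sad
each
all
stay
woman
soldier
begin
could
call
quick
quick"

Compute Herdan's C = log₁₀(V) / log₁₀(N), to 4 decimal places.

0.9676

N = 29, V = 26.
log₁₀(V) = 1.414973, log₁₀(N) = 1.462398
C = 1.414973 / 1.462398 = 0.9676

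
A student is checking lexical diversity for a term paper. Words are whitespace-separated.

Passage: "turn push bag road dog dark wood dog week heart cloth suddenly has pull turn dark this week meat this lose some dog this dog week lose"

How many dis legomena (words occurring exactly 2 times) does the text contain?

Frequencies: dog:4, week:3, this:3, turn:2, dark:2, lose:2, push:1, bag:1, road:1, wood:1, heart:1, cloth:1, suddenly:1, has:1, pull:1, meat:1, some:1
Words with frequency 2: dark, lose, turn

3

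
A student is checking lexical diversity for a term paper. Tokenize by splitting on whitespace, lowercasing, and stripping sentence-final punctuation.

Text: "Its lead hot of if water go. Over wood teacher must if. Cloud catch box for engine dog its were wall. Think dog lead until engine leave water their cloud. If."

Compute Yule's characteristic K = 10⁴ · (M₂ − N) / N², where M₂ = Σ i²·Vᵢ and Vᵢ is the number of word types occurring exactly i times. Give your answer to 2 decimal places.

Frequencies: if:3, its:2, lead:2, water:2, cloud:2, engine:2, dog:2, hot:1, of:1, go:1, over:1, wood:1, teacher:1, must:1, catch:1, box:1, for:1, were:1, wall:1, think:1, … (3 more, each freq 1)
N = 31. Frequency spectrum: V_1=16, V_2=6, V_3=1
M₂ = 1²·16 + 2²·6 + 3²·1 = 49
K = 10000 × (49 − 31) / 31² = 187.30

187.30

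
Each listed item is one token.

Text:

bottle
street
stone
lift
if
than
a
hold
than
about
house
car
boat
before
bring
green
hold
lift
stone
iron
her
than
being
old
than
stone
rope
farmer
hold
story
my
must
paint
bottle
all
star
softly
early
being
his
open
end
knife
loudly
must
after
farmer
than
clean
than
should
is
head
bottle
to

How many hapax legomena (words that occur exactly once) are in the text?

Frequencies: than:6, bottle:3, stone:3, hold:3, lift:2, being:2, farmer:2, must:2, street:1, if:1, a:1, about:1, house:1, car:1, boat:1, before:1, bring:1, green:1, iron:1, her:1, … (20 more, each freq 1)
Hapax (freq=1): a, about, after, all, before, boat, bring, car, clean, early, end, green, head, her, his, house, if, iron, is, knife, loudly, my, old, open, paint, rope, should, softly, star, story, street, to

32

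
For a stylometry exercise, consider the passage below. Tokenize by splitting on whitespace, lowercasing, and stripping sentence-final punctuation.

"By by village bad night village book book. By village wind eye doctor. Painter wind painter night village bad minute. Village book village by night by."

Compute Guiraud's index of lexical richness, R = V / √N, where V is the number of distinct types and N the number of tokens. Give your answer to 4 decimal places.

N = 26, V = 10.
√N = 5.099020
R = 10 / 5.099020 = 1.9612

1.9612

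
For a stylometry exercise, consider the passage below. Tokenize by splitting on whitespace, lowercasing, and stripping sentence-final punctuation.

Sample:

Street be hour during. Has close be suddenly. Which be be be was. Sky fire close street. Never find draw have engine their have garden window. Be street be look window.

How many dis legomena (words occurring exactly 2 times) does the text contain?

3

Frequencies: be:7, street:3, close:2, have:2, window:2, hour:1, during:1, has:1, suddenly:1, which:1, was:1, sky:1, fire:1, never:1, find:1, draw:1, engine:1, their:1, garden:1, look:1
Words with frequency 2: close, have, window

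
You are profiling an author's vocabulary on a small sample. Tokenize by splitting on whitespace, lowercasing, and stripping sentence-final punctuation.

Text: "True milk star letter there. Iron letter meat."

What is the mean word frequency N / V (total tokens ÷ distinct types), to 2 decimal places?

N = 8 tokens, V = 7 types.
Mean frequency = N / V = 8 / 7 = 1.14

1.14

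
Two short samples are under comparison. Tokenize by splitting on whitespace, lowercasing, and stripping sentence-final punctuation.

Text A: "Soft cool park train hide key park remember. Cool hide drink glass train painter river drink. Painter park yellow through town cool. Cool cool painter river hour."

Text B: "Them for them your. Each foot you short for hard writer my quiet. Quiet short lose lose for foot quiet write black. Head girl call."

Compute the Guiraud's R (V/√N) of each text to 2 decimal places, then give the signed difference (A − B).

-0.51

A: V=15, N=27, R=2.89
B: V=17, N=25, R=3.40
Difference = 2.89 − 3.40 = -0.51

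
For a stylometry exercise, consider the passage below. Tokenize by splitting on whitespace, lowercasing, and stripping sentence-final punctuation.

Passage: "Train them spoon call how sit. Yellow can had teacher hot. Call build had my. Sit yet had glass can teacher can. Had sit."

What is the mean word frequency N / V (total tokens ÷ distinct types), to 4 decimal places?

N = 24 tokens, V = 15 types.
Mean frequency = N / V = 24 / 15 = 1.6000

1.6000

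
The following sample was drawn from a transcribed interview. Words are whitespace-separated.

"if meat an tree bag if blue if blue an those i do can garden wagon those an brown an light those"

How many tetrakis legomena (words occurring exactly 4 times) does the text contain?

1

Frequencies: an:4, if:3, those:3, blue:2, meat:1, tree:1, bag:1, i:1, do:1, can:1, garden:1, wagon:1, brown:1, light:1
Words with frequency 4: an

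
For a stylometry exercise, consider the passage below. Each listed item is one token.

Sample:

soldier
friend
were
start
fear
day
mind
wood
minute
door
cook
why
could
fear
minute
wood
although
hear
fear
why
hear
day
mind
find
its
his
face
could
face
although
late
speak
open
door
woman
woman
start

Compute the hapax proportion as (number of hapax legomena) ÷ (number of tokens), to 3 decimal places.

Frequencies: fear:3, start:2, day:2, mind:2, wood:2, minute:2, door:2, why:2, could:2, although:2, hear:2, face:2, woman:2, soldier:1, friend:1, were:1, cook:1, find:1, its:1, his:1, … (3 more, each freq 1)
Hapax count = 10; token count = 37.
Ratio = 10 / 37 = 0.270

0.270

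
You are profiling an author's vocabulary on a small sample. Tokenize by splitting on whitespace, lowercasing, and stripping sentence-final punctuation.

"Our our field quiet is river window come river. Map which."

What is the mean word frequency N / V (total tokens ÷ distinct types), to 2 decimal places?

N = 11 tokens, V = 9 types.
Mean frequency = N / V = 11 / 9 = 1.22

1.22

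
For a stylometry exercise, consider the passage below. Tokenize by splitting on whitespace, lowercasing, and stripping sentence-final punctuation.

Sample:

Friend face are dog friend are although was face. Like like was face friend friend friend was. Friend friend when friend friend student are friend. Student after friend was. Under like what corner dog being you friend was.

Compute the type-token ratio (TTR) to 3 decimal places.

0.395

N = 38 tokens, V = 15 types.
TTR = V / N = 15 / 38 = 0.395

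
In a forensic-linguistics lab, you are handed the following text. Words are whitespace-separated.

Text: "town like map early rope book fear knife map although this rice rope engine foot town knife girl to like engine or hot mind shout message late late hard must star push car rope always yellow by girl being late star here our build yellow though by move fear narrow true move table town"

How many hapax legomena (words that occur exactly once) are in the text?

Frequencies: town:3, rope:3, late:3, like:2, map:2, fear:2, knife:2, engine:2, girl:2, star:2, yellow:2, by:2, move:2, early:1, book:1, although:1, this:1, rice:1, foot:1, to:1, … (18 more, each freq 1)
Hapax (freq=1): although, always, being, book, build, car, early, foot, hard, here, hot, message, mind, must, narrow, or, our, push, rice, shout, table, this, though, to, true

25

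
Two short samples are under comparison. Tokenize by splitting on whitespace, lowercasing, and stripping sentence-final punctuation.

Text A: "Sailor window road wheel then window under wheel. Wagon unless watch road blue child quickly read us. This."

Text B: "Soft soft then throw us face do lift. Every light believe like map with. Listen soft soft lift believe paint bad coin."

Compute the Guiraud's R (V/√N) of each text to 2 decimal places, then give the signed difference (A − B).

A: V=15, N=18, R=3.54
B: V=17, N=22, R=3.62
Difference = 3.54 − 3.62 = -0.08

-0.08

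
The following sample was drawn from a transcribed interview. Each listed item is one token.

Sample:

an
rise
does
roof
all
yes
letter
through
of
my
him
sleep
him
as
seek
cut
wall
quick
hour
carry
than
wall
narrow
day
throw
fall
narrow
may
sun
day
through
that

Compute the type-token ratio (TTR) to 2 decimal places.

0.84

N = 32 tokens, V = 27 types.
TTR = V / N = 27 / 32 = 0.84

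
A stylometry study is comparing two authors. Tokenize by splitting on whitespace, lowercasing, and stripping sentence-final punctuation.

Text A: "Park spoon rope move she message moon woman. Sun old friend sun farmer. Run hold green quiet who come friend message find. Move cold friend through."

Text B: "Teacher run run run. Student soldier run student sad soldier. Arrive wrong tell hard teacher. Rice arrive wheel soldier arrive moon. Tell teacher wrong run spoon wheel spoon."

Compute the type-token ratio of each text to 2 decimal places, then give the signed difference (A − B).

0.35

TTR(A) = 21/26 = 0.81
TTR(B) = 13/28 = 0.46
Difference = 0.81 − 0.46 = 0.35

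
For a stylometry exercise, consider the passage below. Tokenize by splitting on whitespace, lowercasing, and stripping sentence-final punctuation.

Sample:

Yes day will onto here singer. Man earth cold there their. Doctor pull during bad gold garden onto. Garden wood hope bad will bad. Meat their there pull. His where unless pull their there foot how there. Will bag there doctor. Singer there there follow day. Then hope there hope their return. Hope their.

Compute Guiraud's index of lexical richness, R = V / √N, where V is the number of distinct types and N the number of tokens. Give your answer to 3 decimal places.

N = 54, V = 29.
√N = 7.348469
R = 29 / 7.348469 = 3.946

3.946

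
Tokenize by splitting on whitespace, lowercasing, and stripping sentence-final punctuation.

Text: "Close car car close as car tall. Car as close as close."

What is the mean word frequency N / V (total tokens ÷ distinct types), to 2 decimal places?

N = 12 tokens, V = 4 types.
Mean frequency = N / V = 12 / 4 = 3.00

3.00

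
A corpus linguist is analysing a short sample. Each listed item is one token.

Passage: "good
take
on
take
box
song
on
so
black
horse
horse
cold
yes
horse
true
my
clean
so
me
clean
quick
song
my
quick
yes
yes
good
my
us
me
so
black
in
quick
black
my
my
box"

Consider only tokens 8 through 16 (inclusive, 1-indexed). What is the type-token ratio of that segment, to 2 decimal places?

Segment tokens 8–16: so, black, horse, horse, cold, yes, horse, true, my
Segment N = 9, segment V = 7.
TTR = 7 / 9 = 0.78

0.78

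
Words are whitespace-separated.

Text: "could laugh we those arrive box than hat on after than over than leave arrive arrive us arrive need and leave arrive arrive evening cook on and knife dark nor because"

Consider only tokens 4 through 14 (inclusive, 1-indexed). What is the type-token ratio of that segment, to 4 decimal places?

0.8182

Segment tokens 4–14: those, arrive, box, than, hat, on, after, than, over, than, leave
Segment N = 11, segment V = 9.
TTR = 9 / 11 = 0.8182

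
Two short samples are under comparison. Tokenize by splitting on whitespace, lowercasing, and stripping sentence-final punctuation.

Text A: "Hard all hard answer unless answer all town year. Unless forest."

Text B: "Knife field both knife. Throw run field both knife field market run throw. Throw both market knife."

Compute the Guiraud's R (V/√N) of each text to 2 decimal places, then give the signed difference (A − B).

0.65

A: V=7, N=11, R=2.11
B: V=6, N=17, R=1.46
Difference = 2.11 − 1.46 = 0.65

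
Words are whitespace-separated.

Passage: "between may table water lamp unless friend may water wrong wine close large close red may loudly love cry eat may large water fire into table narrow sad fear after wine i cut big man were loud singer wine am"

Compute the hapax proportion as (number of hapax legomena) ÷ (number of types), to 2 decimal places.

Frequencies: may:4, water:3, wine:3, table:2, close:2, large:2, between:1, lamp:1, unless:1, friend:1, wrong:1, red:1, loudly:1, love:1, cry:1, eat:1, fire:1, into:1, narrow:1, sad:1, … (10 more, each freq 1)
Hapax count = 24; type count = 30.
Ratio = 24 / 30 = 0.80

0.80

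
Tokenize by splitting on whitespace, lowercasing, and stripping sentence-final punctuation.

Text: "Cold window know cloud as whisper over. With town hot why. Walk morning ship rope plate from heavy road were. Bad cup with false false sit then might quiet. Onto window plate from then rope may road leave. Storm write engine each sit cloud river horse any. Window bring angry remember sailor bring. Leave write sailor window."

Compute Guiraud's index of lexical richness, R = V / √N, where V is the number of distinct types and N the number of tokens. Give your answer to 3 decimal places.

N = 57, V = 41.
√N = 7.549834
R = 41 / 7.549834 = 5.431

5.431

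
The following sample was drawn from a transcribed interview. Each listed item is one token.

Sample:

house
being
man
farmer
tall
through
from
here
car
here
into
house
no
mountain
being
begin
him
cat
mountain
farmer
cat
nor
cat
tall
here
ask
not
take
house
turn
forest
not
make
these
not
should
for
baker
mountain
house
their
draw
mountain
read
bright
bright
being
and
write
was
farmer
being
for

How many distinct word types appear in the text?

33

Distinct types: {and, ask, baker, begin, being, bright, car, cat, draw, farmer, for, forest, from, here, him, house, into, make, man, mountain, no, nor, not, read, should, take, tall, their, these, through, turn, was, write}
V = 33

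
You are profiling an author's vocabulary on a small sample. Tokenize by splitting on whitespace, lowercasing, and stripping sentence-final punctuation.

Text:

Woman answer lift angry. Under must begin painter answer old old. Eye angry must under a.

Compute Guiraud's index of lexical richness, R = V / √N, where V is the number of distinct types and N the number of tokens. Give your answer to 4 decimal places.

N = 16, V = 11.
√N = 4.000000
R = 11 / 4.000000 = 2.7500

2.7500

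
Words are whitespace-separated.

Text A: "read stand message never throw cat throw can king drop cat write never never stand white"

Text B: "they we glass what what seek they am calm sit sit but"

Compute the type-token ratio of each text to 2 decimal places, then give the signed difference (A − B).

-0.06

TTR(A) = 11/16 = 0.69
TTR(B) = 9/12 = 0.75
Difference = 0.69 − 0.75 = -0.06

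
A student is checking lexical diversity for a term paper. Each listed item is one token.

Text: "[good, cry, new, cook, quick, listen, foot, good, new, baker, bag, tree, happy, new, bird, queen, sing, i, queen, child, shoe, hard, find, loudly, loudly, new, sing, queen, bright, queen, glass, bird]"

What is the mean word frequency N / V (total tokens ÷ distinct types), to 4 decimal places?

N = 32 tokens, V = 22 types.
Mean frequency = N / V = 32 / 22 = 1.4545

1.4545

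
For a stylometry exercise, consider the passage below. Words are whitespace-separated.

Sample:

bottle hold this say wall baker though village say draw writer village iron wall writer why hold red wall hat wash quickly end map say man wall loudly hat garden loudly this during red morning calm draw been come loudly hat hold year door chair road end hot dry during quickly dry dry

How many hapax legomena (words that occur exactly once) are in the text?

18

Frequencies: wall:4, hold:3, say:3, hat:3, loudly:3, dry:3, this:2, village:2, draw:2, writer:2, red:2, quickly:2, end:2, during:2, bottle:1, baker:1, though:1, iron:1, why:1, wash:1, … (12 more, each freq 1)
Hapax (freq=1): baker, been, bottle, calm, chair, come, door, garden, hot, iron, man, map, morning, road, though, wash, why, year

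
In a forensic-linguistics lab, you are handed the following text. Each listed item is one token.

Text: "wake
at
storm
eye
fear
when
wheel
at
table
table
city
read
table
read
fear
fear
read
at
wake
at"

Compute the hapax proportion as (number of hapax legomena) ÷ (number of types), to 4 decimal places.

Frequencies: at:4, fear:3, table:3, read:3, wake:2, storm:1, eye:1, when:1, wheel:1, city:1
Hapax count = 5; type count = 10.
Ratio = 5 / 10 = 0.5000

0.5000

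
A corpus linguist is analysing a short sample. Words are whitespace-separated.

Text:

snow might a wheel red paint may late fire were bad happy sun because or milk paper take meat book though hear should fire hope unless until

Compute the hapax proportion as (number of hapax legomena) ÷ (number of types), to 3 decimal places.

0.962

Frequencies: fire:2, snow:1, might:1, a:1, wheel:1, red:1, paint:1, may:1, late:1, were:1, bad:1, happy:1, sun:1, because:1, or:1, milk:1, paper:1, take:1, meat:1, book:1, … (6 more, each freq 1)
Hapax count = 25; type count = 26.
Ratio = 25 / 26 = 0.962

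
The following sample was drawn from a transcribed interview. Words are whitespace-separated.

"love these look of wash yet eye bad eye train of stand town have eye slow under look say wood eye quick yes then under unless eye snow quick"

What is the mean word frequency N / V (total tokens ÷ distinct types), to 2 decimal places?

N = 29 tokens, V = 21 types.
Mean frequency = N / V = 29 / 21 = 1.38

1.38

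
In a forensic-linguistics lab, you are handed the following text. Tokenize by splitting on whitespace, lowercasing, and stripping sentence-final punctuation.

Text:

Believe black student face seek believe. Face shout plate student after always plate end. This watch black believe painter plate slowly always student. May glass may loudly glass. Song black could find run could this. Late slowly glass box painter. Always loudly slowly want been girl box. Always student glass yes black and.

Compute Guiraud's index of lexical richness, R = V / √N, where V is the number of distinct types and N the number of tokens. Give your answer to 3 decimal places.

3.846

N = 53, V = 28.
√N = 7.280110
R = 28 / 7.280110 = 3.846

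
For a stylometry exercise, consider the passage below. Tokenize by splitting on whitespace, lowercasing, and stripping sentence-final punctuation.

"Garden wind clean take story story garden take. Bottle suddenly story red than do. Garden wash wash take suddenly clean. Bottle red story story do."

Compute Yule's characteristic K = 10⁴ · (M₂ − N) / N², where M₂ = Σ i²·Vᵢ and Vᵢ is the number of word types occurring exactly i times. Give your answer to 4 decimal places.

Frequencies: story:5, garden:3, take:3, clean:2, bottle:2, suddenly:2, red:2, do:2, wash:2, wind:1, than:1
N = 25. Frequency spectrum: V_1=2, V_2=6, V_3=2, V_5=1
M₂ = 1²·2 + 2²·6 + 3²·2 + 5²·1 = 69
K = 10000 × (69 − 25) / 25² = 704.0000

704.0000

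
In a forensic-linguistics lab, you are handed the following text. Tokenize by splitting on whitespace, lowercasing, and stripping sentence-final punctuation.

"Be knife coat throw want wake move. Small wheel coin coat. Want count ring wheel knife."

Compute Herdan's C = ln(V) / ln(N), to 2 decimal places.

N = 16, V = 12.
ln(V) = 2.484907, ln(N) = 2.772589
C = 2.484907 / 2.772589 = 0.90

0.90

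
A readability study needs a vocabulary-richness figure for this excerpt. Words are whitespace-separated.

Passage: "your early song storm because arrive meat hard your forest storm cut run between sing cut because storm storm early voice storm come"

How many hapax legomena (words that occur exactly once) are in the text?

Frequencies: storm:5, your:2, early:2, because:2, cut:2, song:1, arrive:1, meat:1, hard:1, forest:1, run:1, between:1, sing:1, voice:1, come:1
Hapax (freq=1): arrive, between, come, forest, hard, meat, run, sing, song, voice

10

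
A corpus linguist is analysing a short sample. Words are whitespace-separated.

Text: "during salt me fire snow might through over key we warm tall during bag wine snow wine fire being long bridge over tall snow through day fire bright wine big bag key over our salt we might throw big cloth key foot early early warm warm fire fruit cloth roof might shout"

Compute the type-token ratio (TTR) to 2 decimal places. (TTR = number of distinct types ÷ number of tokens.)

0.54

N = 52 tokens, V = 28 types.
TTR = V / N = 28 / 52 = 0.54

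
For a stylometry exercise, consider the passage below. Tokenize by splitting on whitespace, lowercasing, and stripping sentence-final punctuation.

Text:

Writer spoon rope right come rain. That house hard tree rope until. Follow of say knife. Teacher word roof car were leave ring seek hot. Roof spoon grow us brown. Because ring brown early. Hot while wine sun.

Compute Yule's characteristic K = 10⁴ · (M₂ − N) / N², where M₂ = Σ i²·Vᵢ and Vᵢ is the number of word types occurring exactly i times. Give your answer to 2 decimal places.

83.10

Frequencies: spoon:2, rope:2, roof:2, ring:2, hot:2, brown:2, writer:1, right:1, come:1, rain:1, that:1, house:1, hard:1, tree:1, until:1, follow:1, of:1, say:1, knife:1, teacher:1, … (12 more, each freq 1)
N = 38. Frequency spectrum: V_1=26, V_2=6
M₂ = 1²·26 + 2²·6 = 50
K = 10000 × (50 − 38) / 38² = 83.10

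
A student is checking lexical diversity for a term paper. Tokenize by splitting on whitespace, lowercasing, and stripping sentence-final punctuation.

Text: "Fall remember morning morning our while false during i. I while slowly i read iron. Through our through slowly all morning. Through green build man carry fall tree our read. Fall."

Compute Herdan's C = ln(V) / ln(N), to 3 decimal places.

N = 31, V = 18.
ln(V) = 2.890372, ln(N) = 3.433987
C = 2.890372 / 3.433987 = 0.842

0.842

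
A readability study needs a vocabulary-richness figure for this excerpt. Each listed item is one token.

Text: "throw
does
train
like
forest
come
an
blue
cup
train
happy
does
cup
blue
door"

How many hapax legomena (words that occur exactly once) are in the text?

7

Frequencies: does:2, train:2, blue:2, cup:2, throw:1, like:1, forest:1, come:1, an:1, happy:1, door:1
Hapax (freq=1): an, come, door, forest, happy, like, throw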